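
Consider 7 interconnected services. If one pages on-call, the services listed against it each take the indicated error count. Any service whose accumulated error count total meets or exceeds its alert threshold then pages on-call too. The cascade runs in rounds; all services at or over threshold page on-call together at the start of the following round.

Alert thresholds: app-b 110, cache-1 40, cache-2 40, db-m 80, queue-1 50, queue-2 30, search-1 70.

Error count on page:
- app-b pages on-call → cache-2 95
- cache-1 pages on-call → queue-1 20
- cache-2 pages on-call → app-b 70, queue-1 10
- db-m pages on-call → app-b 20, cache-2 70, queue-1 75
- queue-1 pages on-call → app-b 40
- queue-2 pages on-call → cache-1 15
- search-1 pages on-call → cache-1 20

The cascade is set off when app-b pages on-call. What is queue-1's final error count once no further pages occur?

Round 1 — app-b pages on-call (initial).
  cache-2: +95 → 95 ≥ 40
Round 2 — cache-2 pages on-call.
  queue-1: +10 → 10 < 50
No further pages.

10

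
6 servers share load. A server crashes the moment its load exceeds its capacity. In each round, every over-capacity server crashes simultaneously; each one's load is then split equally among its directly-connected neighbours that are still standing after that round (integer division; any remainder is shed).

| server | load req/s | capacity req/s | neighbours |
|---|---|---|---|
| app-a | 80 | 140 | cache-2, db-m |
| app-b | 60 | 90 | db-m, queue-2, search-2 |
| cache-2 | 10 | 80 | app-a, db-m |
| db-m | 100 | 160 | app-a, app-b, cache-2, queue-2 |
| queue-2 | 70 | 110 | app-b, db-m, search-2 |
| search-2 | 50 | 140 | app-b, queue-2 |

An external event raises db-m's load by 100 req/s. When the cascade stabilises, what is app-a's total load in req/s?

Round 1 — db-m at 200 > 160. db-m crashes.
  db-m sheds 200 req/s to app-a, app-b, cache-2, queue-2: 50 each.
    app-a: 80+50 = 130 ≤ 140
    app-b: 60+50 = 110 > 90
    cache-2: 10+50 = 60 ≤ 80
    queue-2: 70+50 = 120 > 110
Round 2 — app-b, queue-2 crash.
  app-b sheds 110 req/s to search-2: 110 each.
    search-2: 50+110 = 160 > 140
  queue-2 sheds 120 req/s to search-2: 120 each.
    search-2: 160+120 = 280 > 140
Round 3 — search-2 crashes.
  search-2 sheds 280 req/s: no online neighbours, lost.
No further crashes.

130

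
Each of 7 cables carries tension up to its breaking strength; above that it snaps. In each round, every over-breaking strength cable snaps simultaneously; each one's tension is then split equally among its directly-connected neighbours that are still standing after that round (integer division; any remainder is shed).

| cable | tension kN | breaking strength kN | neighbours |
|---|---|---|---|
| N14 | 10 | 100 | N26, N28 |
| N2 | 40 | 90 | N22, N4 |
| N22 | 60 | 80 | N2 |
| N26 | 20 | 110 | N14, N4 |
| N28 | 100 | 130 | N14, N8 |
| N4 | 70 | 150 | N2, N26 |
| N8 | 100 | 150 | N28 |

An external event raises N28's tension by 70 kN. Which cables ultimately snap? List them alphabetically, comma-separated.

N28, N8

Round 1 — N28 at 170 > 130. N28 snaps.
  N28 sheds 170 kN to N14, N8: 85 each.
    N14: 10+85 = 95 ≤ 100
    N8: 100+85 = 185 > 150
Round 2 — N8 snaps.
  N8 sheds 185 kN: no online neighbours, lost.
No further breaks.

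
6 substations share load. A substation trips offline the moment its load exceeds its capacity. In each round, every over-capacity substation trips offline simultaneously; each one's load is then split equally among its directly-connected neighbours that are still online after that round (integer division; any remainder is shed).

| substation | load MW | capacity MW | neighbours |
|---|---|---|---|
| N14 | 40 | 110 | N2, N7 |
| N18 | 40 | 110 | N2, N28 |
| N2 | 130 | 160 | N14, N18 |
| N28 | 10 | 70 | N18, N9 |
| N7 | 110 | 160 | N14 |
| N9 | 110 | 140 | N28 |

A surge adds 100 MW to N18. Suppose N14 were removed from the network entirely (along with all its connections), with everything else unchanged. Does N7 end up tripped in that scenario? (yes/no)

no

With N14 removed:
Round 1 — N18 at 140 > 110. N18 trips offline.
  N18 sheds 140 MW to N2, N28: 70 each.
    N2: 130+70 = 200 > 160
    N28: 10+70 = 80 > 70
Round 2 — N2, N28 trip offline.
  N2 sheds 200 MW: no online neighbours, lost.
  N28 sheds 80 MW to N9: 80 each.
    N9: 110+80 = 190 > 140
Round 3 — N9 trips offline.
  N9 sheds 190 MW: no online neighbours, lost.
No further trips.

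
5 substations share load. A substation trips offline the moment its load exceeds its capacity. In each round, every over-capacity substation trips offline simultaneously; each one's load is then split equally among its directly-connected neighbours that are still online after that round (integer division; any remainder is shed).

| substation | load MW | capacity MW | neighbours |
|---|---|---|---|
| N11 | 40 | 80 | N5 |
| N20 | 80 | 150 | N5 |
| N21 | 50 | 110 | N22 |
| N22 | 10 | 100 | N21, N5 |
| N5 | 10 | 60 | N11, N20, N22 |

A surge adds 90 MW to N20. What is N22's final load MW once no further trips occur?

100

Round 1 — N20 at 170 > 150. N20 trips offline.
  N20 sheds 170 MW to N5: 170 each.
    N5: 10+170 = 180 > 60
Round 2 — N5 trips offline.
  N5 sheds 180 MW to N11, N22: 90 each.
    N11: 40+90 = 130 > 80
    N22: 10+90 = 100 ≤ 100
Round 3 — N11 trips offline.
  N11 sheds 130 MW: no online neighbours, lost.
No further trips.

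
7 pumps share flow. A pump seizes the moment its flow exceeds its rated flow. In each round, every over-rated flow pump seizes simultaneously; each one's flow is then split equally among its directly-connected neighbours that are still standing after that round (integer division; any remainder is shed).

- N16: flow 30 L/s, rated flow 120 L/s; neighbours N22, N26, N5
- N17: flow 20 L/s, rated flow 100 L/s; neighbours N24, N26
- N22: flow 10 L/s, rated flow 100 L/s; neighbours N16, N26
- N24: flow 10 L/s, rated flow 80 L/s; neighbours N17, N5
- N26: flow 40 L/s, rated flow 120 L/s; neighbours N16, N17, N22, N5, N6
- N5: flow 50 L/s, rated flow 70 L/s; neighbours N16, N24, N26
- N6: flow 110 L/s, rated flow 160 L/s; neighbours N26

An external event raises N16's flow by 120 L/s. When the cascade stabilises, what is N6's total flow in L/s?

156

Round 1 — N16 at 150 > 120. N16 seizes.
  N16 sheds 150 L/s to N22, N26, N5: 50 each.
    N22: 10+50 = 60 ≤ 100
    N26: 40+50 = 90 ≤ 120
    N5: 50+50 = 100 > 70
Round 2 — N5 seizes.
  N5 sheds 100 L/s to N24, N26: 50 each.
    N24: 10+50 = 60 ≤ 80
    N26: 90+50 = 140 > 120
Round 3 — N26 seizes.
  N26 sheds 140 L/s to N17, N22, N6: 46 each (2 lost).
    N17: 20+46 = 66 ≤ 100
    N22: 60+46 = 106 > 100
    N6: 110+46 = 156 ≤ 160
Round 4 — N22 seizes.
  N22 sheds 106 L/s: no online neighbours, lost.
No further seizures.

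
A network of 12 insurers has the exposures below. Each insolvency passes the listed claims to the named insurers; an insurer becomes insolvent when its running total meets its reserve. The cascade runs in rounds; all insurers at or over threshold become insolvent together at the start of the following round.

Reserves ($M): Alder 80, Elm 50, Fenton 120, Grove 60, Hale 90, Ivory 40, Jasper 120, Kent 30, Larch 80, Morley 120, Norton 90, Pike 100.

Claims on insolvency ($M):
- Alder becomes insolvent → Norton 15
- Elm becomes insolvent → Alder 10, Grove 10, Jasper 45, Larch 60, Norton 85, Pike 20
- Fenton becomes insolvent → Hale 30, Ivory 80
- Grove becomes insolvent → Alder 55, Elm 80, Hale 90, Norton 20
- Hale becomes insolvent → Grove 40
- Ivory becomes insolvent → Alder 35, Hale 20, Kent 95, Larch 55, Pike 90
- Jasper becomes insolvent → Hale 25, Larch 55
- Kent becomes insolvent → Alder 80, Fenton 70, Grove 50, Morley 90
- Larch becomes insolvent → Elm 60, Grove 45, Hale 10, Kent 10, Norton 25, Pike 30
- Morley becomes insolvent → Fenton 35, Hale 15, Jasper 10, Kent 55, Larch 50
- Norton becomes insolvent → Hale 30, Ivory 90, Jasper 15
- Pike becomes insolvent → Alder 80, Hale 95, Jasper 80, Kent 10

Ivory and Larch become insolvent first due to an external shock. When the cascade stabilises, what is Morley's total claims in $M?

Round 1 — Ivory, Larch become insolvent (initial).
  Alder: +35 → 35 < 80
  Elm: +60 → 60 ≥ 50
  Grove: +45 → 45 < 60
  Hale: +20+10 → 30 < 90
  Kent: +95+10 → 105 ≥ 30
  Norton: +25 → 25 < 90
  Pike: +90+30 → 120 ≥ 100
Round 2 — Elm, Kent, Pike become insolvent.
  Alder: +10+80+80 → 205 ≥ 80
  Fenton: +70 → 70 < 120
  Grove: +10+50 → 105 ≥ 60
  Hale: +95 → 125 ≥ 90
  Jasper: +45+80 → 125 ≥ 120
  Morley: +90 → 90 < 120
  Norton: +85 → 110 ≥ 90
Round 3 — Alder, Grove, Hale, Jasper, Norton become insolvent.
No further insolvencies.

90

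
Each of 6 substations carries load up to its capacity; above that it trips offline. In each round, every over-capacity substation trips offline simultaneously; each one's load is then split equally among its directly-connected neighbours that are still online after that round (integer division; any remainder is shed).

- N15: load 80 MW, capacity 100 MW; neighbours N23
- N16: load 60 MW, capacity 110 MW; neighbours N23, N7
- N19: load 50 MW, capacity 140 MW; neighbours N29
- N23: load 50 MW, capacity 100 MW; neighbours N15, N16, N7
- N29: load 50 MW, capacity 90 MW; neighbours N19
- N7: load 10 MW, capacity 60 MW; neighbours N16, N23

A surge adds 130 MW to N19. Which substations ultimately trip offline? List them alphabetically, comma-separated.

N19, N29

Round 1 — N19 at 180 > 140. N19 trips offline.
  N19 sheds 180 MW to N29: 180 each.
    N29: 50+180 = 230 > 90
Round 2 — N29 trips offline.
  N29 sheds 230 MW: no online neighbours, lost.
No further trips.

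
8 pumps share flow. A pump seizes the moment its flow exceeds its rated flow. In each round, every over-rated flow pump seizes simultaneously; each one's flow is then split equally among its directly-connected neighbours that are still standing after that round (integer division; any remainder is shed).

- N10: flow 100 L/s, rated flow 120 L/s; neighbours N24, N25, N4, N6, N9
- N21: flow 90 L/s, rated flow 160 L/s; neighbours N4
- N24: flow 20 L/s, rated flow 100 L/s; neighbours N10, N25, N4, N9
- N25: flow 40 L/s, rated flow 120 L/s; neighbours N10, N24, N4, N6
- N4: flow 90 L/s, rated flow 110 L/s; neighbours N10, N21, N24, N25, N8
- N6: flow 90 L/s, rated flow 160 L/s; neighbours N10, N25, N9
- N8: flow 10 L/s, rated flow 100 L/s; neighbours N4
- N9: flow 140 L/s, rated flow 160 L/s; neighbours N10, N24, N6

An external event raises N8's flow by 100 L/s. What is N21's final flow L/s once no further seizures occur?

Round 1 — N8 at 110 > 100. N8 seizes.
  N8 sheds 110 L/s to N4: 110 each.
    N4: 90+110 = 200 > 110
Round 2 — N4 seizes.
  N4 sheds 200 L/s to N10, N21, N24, N25: 50 each.
    N10: 100+50 = 150 > 120
    N21: 90+50 = 140 ≤ 160
    N24: 20+50 = 70 ≤ 100
    N25: 40+50 = 90 ≤ 120
Round 3 — N10 seizes.
  N10 sheds 150 L/s to N24, N25, N6, N9: 37 each (2 lost).
    N24: 70+37 = 107 > 100
    N25: 90+37 = 127 > 120
    N6: 90+37 = 127 ≤ 160
    N9: 140+37 = 177 > 160
Round 4 — N24, N25, N9 seize.
  N24 sheds 107 L/s: no online neighbours, lost.
  N25 sheds 127 L/s to N6: 127 each.
    N6: 127+127 = 254 > 160
  N9 sheds 177 L/s to N6: 177 each.
    N6: 254+177 = 431 > 160
Round 5 — N6 seizes.
  N6 sheds 431 L/s: no online neighbours, lost.
No further seizures.

140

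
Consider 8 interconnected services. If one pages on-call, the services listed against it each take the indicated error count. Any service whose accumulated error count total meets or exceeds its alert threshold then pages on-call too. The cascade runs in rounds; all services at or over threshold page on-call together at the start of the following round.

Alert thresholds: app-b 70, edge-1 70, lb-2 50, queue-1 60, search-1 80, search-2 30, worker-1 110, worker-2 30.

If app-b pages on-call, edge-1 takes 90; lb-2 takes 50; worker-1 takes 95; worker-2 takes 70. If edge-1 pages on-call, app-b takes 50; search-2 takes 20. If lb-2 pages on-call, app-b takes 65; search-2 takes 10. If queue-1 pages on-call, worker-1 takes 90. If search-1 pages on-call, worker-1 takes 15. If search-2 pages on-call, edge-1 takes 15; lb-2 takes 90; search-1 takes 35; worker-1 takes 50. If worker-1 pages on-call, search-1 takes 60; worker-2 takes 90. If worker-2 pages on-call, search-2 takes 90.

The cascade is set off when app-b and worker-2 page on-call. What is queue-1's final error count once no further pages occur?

Round 1 — app-b, worker-2 page on-call (initial).
  edge-1: +90 → 90 ≥ 70
  lb-2: +50 → 50 ≥ 50
  search-2: +90 → 90 ≥ 30
  worker-1: +95 → 95 < 110
Round 2 — edge-1, lb-2, search-2 page on-call.
  search-1: +35 → 35 < 80
  worker-1: +50 → 145 ≥ 110
Round 3 — worker-1 pages on-call.
  search-1: +60 → 95 ≥ 80
Round 4 — search-1 pages on-call.
No further pages.

0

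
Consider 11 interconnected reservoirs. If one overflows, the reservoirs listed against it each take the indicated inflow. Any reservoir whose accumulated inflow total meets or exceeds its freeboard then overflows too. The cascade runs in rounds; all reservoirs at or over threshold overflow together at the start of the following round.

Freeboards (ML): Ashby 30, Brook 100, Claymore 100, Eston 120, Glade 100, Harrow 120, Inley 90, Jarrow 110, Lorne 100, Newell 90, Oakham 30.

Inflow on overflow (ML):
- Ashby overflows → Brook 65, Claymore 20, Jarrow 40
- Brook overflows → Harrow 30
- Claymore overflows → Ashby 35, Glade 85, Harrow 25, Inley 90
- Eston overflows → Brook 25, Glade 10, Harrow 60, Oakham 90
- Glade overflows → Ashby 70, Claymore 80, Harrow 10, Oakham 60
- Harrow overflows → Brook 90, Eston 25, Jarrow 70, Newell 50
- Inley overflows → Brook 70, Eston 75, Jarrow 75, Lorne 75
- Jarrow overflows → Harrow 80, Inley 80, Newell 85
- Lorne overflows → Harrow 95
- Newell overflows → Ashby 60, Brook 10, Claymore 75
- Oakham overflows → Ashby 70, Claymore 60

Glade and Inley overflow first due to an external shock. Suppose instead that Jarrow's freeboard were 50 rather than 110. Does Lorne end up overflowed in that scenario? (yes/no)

With Jarrow's freeboard at 50:
Round 1 — Glade, Inley overflow (initial).
  Ashby: +70 → 70 ≥ 30
  Brook: +70 → 70 < 100
  Claymore: +80 → 80 < 100
  Eston: +75 → 75 < 120
  Harrow: +10 → 10 < 120
  Jarrow: +75 → 75 ≥ 50
  Lorne: +75 → 75 < 100
  Oakham: +60 → 60 ≥ 30
Round 2 — Ashby, Jarrow, Oakham overflow.
  Brook: +65 → 135 ≥ 100
  Claymore: +20+60 → 160 ≥ 100
  Harrow: +80 → 90 < 120
  Newell: +85 → 85 < 90
Round 3 — Brook, Claymore overflow.
  Harrow: +30+25 → 145 ≥ 120
Round 4 — Harrow overflows.
  Eston: +25 → 100 < 120
  Newell: +50 → 135 ≥ 90
Round 5 — Newell overflows.
No further overflows.

no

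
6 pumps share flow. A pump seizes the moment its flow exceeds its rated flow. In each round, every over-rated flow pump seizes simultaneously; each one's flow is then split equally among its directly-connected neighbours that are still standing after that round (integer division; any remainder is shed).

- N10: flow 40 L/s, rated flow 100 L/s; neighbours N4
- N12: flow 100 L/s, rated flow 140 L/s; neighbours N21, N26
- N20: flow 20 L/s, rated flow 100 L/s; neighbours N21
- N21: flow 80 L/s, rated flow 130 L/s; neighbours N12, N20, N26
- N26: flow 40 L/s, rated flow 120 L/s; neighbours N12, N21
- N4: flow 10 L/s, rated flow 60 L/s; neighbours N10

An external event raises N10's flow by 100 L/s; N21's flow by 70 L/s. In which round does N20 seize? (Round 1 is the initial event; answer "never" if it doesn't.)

never

Round 1 — N10 at 140 > 100; N21 at 150 > 130. N10, N21 seize.
  N10 sheds 140 L/s to N4: 140 each.
    N4: 10+140 = 150 > 60
  N21 sheds 150 L/s to N12, N20, N26: 50 each.
    N12: 100+50 = 150 > 140
    N20: 20+50 = 70 ≤ 100
    N26: 40+50 = 90 ≤ 120
Round 2 — N12, N4 seize.
  N12 sheds 150 L/s to N26: 150 each.
    N26: 90+150 = 240 > 120
  N4 sheds 150 L/s: no online neighbours, lost.
Round 3 — N26 seizes.
  N26 sheds 240 L/s: no online neighbours, lost.
No further seizures.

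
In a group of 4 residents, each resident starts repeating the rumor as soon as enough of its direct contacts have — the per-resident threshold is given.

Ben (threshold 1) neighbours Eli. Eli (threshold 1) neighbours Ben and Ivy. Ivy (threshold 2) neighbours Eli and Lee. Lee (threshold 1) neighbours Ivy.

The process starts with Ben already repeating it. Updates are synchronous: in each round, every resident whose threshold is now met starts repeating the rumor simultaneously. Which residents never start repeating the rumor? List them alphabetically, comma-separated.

Round 1 — Ben starts repeating the rumor (initial).
Round 2 — checking thresholds:
  Eli: 1 of 2 neighbours ≥ 1, starts repeating the rumor.
Round 3 — no new spreads; cascade stops.

Ivy, Lee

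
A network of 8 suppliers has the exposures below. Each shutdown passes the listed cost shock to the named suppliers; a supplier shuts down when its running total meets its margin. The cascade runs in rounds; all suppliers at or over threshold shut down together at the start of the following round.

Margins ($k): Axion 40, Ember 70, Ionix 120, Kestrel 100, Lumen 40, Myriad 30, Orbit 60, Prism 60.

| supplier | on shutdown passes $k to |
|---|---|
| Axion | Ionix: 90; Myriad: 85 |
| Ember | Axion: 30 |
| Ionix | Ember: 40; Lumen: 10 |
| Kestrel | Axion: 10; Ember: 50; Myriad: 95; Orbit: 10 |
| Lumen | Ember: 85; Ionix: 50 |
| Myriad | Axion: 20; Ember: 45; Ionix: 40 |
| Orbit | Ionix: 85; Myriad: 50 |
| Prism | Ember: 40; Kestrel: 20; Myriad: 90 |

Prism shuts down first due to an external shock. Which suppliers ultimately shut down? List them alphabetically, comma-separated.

Round 1 — Prism shuts down (initial).
  Ember: +40 → 40 < 70
  Kestrel: +20 → 20 < 100
  Myriad: +90 → 90 ≥ 30
Round 2 — Myriad shuts down.
  Axion: +20 → 20 < 40
  Ember: +45 → 85 ≥ 70
  Ionix: +40 → 40 < 120
Round 3 — Ember shuts down.
  Axion: +30 → 50 ≥ 40
Round 4 — Axion shuts down.
  Ionix: +90 → 130 ≥ 120
Round 5 — Ionix shuts down.
  Lumen: +10 → 10 < 40
No further shutdowns.

Axion, Ember, Ionix, Myriad, Prism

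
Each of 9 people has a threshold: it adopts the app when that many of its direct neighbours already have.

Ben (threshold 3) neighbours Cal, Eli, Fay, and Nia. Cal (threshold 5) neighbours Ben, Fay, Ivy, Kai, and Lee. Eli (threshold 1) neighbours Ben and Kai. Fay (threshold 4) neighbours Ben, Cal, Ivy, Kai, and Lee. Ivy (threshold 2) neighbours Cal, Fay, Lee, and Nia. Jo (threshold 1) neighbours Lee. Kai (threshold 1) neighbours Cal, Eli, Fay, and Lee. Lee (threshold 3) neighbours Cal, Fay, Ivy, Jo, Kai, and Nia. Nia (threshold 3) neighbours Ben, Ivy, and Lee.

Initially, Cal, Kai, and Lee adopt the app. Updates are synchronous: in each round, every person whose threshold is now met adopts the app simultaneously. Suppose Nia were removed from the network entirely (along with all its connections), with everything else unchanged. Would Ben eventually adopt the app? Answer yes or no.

With Nia removed:
Round 1 — Cal, Kai, Lee adopt the app (initial).
Round 2 — checking thresholds:
  Ben: 1 of 3 neighbours < 3, below threshold.
  Eli: 1 of 2 neighbours ≥ 1, adopts the app.
  Fay: 3 of 5 neighbours < 4, below threshold.
  Ivy: 2 of 3 neighbours ≥ 2, adopts the app.
  Jo: 1 of 1 neighbours ≥ 1, adopts the app.
Round 3 — checking thresholds:
  Ben: 2 of 3 neighbours < 3, below threshold.
  Fay: 4 of 5 neighbours ≥ 4, adopts the app.
Round 4 — checking thresholds:
  Ben: 3 of 3 neighbours ≥ 3, adopts the app.
Round 5 — no new adoptions; cascade stops.

yes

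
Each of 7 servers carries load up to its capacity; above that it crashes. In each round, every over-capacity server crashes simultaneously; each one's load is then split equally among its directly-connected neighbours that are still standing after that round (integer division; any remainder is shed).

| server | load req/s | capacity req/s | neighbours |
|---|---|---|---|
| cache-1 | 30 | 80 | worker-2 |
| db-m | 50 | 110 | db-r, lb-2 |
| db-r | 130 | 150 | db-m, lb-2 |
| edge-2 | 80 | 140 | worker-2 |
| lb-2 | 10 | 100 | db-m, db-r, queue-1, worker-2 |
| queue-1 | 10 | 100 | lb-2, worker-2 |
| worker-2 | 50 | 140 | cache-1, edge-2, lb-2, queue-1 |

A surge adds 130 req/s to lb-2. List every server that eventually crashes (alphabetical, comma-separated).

Round 1 — lb-2 at 140 > 100. lb-2 crashes.
  lb-2 sheds 140 req/s to db-m, db-r, queue-1, worker-2: 35 each.
    db-m: 50+35 = 85 ≤ 110
    db-r: 130+35 = 165 > 150
    queue-1: 10+35 = 45 ≤ 100
    worker-2: 50+35 = 85 ≤ 140
Round 2 — db-r crashes.
  db-r sheds 165 req/s to db-m: 165 each.
    db-m: 85+165 = 250 > 110
Round 3 — db-m crashes.
  db-m sheds 250 req/s: no online neighbours, lost.
No further crashes.

db-m, db-r, lb-2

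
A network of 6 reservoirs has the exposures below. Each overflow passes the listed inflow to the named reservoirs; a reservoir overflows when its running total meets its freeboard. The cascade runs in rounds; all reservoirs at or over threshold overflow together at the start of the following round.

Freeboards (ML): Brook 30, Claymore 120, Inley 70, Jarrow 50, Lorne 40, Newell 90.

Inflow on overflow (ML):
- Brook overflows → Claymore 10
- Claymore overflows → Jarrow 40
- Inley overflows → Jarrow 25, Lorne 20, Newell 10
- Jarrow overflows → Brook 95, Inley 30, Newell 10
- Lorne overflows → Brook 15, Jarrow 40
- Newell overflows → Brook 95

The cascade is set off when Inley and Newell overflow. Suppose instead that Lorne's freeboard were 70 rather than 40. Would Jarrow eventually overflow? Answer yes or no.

no

With Lorne's freeboard at 70:
Round 1 — Inley, Newell overflow (initial).
  Brook: +95 → 95 ≥ 30
  Jarrow: +25 → 25 < 50
  Lorne: +20 → 20 < 70
Round 2 — Brook overflows.
  Claymore: +10 → 10 < 120
No further overflows.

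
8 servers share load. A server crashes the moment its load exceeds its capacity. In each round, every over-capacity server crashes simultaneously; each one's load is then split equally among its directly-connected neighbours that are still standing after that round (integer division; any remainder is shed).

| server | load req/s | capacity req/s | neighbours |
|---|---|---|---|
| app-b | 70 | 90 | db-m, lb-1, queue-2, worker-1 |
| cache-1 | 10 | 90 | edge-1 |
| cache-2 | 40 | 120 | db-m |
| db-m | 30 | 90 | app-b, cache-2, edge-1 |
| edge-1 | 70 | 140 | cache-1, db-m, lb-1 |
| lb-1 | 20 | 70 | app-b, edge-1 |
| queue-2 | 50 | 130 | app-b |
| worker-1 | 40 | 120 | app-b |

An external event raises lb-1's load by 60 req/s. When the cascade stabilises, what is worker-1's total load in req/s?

76

Round 1 — lb-1 at 80 > 70. lb-1 crashes.
  lb-1 sheds 80 req/s to app-b, edge-1: 40 each.
    app-b: 70+40 = 110 > 90
    edge-1: 70+40 = 110 ≤ 140
Round 2 — app-b crashes.
  app-b sheds 110 req/s to db-m, queue-2, worker-1: 36 each (2 lost).
    db-m: 30+36 = 66 ≤ 90
    queue-2: 50+36 = 86 ≤ 130
    worker-1: 40+36 = 76 ≤ 120
No further crashes.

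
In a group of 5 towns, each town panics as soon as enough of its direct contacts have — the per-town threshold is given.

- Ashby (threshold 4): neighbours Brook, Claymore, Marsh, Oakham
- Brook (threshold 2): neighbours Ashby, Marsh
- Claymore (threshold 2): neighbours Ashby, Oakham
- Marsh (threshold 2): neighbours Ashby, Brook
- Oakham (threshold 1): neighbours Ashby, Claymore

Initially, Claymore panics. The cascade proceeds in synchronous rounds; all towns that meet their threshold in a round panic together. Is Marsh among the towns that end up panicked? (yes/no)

no

Round 1 — Claymore panics (initial).
Round 2 — checking thresholds:
  Ashby: 1 of 4 neighbours < 4, not yet.
  Oakham: 1 of 2 neighbours ≥ 1, panics.
Round 3 — no new panics; cascade stops.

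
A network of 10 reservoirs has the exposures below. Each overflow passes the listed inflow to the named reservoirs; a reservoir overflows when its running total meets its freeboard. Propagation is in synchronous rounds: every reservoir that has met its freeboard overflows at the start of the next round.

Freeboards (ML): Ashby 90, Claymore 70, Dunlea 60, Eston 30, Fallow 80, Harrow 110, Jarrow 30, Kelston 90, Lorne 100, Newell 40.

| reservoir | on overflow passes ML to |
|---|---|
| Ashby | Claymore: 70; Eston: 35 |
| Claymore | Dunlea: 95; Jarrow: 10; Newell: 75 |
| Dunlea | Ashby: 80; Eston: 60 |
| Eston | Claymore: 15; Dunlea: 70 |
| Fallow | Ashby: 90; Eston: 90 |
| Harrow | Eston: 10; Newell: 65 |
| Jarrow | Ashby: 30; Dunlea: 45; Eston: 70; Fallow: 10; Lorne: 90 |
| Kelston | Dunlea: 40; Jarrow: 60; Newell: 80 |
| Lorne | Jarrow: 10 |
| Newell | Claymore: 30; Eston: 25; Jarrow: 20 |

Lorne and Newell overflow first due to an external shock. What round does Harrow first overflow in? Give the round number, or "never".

Round 1 — Lorne, Newell overflow (initial).
  Claymore: +30 → 30 < 70
  Eston: +25 → 25 < 30
  Jarrow: +10+20 → 30 ≥ 30
Round 2 — Jarrow overflows.
  Ashby: +30 → 30 < 90
  Dunlea: +45 → 45 < 60
  Eston: +70 → 95 ≥ 30
  Fallow: +10 → 10 < 80
Round 3 — Eston overflows.
  Claymore: +15 → 45 < 70
  Dunlea: +70 → 115 ≥ 60
Round 4 — Dunlea overflows.
  Ashby: +80 → 110 ≥ 90
Round 5 — Ashby overflows.
  Claymore: +70 → 115 ≥ 70
Round 6 — Claymore overflows.
No further overflows.

never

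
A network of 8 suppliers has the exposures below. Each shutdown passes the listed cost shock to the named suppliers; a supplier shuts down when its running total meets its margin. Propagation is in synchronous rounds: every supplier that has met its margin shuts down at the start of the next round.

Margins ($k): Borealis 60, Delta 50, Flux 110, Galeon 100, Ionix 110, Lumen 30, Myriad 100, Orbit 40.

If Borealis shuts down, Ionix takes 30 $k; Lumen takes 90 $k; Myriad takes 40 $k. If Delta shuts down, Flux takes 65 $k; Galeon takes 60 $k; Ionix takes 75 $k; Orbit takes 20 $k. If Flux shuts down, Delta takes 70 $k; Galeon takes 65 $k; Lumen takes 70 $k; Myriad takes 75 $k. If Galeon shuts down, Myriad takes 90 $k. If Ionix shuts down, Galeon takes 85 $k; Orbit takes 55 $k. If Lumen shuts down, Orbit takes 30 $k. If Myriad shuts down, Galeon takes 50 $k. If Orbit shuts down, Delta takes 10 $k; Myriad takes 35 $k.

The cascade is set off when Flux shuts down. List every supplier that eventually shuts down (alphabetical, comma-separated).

Delta, Flux, Galeon, Lumen, Myriad, Orbit

Round 1 — Flux shuts down (initial).
  Delta: +70 → 70 ≥ 50
  Galeon: +65 → 65 < 100
  Lumen: +70 → 70 ≥ 30
  Myriad: +75 → 75 < 100
Round 2 — Delta, Lumen shut down.
  Galeon: +60 → 125 ≥ 100
  Ionix: +75 → 75 < 110
  Orbit: +20+30 → 50 ≥ 40
Round 3 — Galeon, Orbit shut down.
  Myriad: +90+35 → 200 ≥ 100
Round 4 — Myriad shuts down.
No further shutdowns.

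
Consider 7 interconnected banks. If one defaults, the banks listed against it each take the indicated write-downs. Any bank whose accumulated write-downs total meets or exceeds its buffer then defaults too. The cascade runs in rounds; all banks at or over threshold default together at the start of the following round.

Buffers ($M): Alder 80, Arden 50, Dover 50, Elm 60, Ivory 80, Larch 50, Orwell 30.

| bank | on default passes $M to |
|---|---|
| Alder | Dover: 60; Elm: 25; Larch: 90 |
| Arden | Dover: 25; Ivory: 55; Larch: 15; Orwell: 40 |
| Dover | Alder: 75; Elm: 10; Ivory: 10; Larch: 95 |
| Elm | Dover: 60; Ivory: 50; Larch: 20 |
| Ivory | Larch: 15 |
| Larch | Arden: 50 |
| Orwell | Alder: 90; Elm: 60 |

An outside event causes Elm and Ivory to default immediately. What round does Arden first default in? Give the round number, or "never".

4

Round 1 — Elm, Ivory default (initial).
  Dover: +60 → 60 ≥ 50
  Larch: +20+15 → 35 < 50
Round 2 — Dover defaults.
  Alder: +75 → 75 < 80
  Larch: +95 → 130 ≥ 50
Round 3 — Larch defaults.
  Arden: +50 → 50 ≥ 50
Round 4 — Arden defaults.
  Orwell: +40 → 40 ≥ 30
Round 5 — Orwell defaults.
  Alder: +90 → 165 ≥ 80
Round 6 — Alder defaults.
No further defaults.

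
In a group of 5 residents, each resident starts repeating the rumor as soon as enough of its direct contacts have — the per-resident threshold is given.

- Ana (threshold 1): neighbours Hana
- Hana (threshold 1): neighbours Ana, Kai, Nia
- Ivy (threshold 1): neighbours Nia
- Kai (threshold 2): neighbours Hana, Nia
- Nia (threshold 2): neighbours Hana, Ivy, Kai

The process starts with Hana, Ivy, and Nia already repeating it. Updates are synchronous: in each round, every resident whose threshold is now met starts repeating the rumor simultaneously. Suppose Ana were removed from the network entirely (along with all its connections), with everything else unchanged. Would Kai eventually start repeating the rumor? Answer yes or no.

yes

With Ana removed:
Round 1 — Hana, Ivy, Nia start repeating the rumor (initial).
Round 2 — checking thresholds:
  Kai: 2 of 2 neighbours ≥ 2, starts repeating the rumor.
Round 3 — no new spreads; cascade stops.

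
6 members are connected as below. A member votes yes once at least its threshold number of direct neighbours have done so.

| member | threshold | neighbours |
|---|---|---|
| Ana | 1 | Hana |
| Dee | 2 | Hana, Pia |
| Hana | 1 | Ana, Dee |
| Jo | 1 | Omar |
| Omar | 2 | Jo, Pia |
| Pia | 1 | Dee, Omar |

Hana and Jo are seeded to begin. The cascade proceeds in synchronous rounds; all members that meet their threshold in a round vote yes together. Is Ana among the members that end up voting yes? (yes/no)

Round 1 — Hana, Jo vote yes (initial).
Round 2 — checking thresholds:
  Ana: 1 of 1 neighbours ≥ 1, votes yes.
  Dee: 1 of 2 neighbours < 2, holds.
  Omar: 1 of 2 neighbours < 2, holds.
Round 3 — no new yes votes; cascade stops.

yes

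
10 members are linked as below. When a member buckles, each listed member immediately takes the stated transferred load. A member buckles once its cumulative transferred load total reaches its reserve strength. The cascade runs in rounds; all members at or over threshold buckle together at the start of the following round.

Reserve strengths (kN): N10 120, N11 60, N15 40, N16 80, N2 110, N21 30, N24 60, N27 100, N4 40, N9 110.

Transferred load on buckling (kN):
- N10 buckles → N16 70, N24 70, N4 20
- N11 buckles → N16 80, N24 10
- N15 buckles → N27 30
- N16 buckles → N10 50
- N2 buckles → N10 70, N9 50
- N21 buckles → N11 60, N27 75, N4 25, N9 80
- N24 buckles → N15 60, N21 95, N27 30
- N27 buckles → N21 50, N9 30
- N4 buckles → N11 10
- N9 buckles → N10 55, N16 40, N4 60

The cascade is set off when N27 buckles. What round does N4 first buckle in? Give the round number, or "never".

Round 1 — N27 buckles (initial).
  N21: +50 → 50 ≥ 30
  N9: +30 → 30 < 110
Round 2 — N21 buckles.
  N11: +60 → 60 ≥ 60
  N4: +25 → 25 < 40
  N9: +80 → 110 ≥ 110
Round 3 — N11, N9 buckle.
  N10: +55 → 55 < 120
  N16: +80+40 → 120 ≥ 80
  N24: +10 → 10 < 60
  N4: +60 → 85 ≥ 40
Round 4 — N16, N4 buckle.
  N10: +50 → 105 < 120
No further bucklings.

4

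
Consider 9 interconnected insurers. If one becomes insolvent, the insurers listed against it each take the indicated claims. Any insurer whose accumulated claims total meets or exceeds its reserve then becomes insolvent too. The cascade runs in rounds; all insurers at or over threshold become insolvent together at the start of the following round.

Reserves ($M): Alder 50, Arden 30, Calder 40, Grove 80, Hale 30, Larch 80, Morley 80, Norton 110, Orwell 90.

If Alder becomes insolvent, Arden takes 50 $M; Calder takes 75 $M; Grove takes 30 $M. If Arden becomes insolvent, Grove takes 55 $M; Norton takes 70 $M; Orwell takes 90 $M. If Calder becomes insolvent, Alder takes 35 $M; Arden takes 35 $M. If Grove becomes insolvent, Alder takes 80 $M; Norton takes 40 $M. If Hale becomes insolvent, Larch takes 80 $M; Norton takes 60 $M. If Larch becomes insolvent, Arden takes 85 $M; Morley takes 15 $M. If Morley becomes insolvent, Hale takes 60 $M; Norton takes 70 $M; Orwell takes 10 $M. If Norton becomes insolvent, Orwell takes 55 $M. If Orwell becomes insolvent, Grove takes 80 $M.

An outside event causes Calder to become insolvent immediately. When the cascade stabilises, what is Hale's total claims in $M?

Round 1 — Calder becomes insolvent (initial).
  Alder: +35 → 35 < 50
  Arden: +35 → 35 ≥ 30
Round 2 — Arden becomes insolvent.
  Grove: +55 → 55 < 80
  Norton: +70 → 70 < 110
  Orwell: +90 → 90 ≥ 90
Round 3 — Orwell becomes insolvent.
  Grove: +80 → 135 ≥ 80
Round 4 — Grove becomes insolvent.
  Alder: +80 → 115 ≥ 50
  Norton: +40 → 110 ≥ 110
Round 5 — Alder, Norton become insolvent.
No further insolvencies.

0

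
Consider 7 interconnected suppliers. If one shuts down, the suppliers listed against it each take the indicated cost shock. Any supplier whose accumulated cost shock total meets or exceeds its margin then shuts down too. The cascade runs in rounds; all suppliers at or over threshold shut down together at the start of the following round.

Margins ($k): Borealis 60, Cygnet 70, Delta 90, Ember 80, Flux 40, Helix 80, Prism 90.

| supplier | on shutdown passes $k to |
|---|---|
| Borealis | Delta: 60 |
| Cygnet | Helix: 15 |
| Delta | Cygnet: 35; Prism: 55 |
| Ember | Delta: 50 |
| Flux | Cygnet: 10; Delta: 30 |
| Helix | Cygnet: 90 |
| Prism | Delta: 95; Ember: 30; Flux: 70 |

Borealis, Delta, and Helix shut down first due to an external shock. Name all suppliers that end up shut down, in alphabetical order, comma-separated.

Borealis, Cygnet, Delta, Helix

Round 1 — Borealis, Delta, Helix shut down (initial).
  Cygnet: +35+90 → 125 ≥ 70
  Prism: +55 → 55 < 90
Round 2 — Cygnet shuts down.
No further shutdowns.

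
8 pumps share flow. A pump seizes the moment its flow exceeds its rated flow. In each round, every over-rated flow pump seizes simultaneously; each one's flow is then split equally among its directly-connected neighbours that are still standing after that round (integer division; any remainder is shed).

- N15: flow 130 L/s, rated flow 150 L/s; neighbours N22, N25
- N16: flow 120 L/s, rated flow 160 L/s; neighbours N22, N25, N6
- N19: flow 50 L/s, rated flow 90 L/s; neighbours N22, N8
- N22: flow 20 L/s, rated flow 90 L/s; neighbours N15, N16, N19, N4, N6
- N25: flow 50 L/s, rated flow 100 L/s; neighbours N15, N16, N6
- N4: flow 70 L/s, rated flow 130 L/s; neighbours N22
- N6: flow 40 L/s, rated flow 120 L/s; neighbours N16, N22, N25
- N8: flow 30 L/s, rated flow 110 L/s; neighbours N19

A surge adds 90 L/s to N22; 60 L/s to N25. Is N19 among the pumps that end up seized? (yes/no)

no

Round 1 — N22 at 110 > 90; N25 at 110 > 100. N22, N25 seize.
  N22 sheds 110 L/s to N15, N16, N19, N4, N6: 22 each.
    N15: 130+22 = 152 > 150
    N16: 120+22 = 142 ≤ 160
    N19: 50+22 = 72 ≤ 90
    N4: 70+22 = 92 ≤ 130
    N6: 40+22 = 62 ≤ 120
  N25 sheds 110 L/s to N15, N16, N6: 36 each (2 lost).
    N15: 152+36 = 188 > 150
    N16: 142+36 = 178 > 160
    N6: 62+36 = 98 ≤ 120
Round 2 — N15, N16 seize.
  N15 sheds 188 L/s: no online neighbours, lost.
  N16 sheds 178 L/s to N6: 178 each.
    N6: 98+178 = 276 > 120
Round 3 — N6 seizes.
  N6 sheds 276 L/s: no online neighbours, lost.
No further seizures.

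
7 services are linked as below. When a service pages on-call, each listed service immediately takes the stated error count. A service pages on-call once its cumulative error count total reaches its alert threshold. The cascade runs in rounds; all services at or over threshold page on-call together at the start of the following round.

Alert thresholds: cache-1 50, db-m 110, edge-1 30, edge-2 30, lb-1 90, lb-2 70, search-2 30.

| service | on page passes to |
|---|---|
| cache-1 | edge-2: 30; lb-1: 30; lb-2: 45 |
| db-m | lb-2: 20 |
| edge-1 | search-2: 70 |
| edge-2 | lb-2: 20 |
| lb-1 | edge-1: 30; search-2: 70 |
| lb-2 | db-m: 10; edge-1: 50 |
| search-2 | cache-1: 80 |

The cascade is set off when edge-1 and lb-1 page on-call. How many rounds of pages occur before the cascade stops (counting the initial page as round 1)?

4

Round 1 — edge-1, lb-1 page on-call (initial).
  search-2: +70+70 → 140 ≥ 30
Round 2 — search-2 pages on-call.
  cache-1: +80 → 80 ≥ 50
Round 3 — cache-1 pages on-call.
  edge-2: +30 → 30 ≥ 30
  lb-2: +45 → 45 < 70
Round 4 — edge-2 pages on-call.
  lb-2: +20 → 65 < 70
No further pages.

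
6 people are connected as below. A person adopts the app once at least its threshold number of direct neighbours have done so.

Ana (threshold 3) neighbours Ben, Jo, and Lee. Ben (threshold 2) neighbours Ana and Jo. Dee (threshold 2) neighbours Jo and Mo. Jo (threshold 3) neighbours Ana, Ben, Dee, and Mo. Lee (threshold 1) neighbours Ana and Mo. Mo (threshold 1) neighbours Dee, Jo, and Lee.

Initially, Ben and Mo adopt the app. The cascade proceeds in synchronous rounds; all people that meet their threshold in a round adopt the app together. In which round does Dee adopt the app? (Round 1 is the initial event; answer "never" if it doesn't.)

Round 1 — Ben, Mo adopt the app (initial).
Round 2 — checking thresholds:
  Ana: 1 of 3 neighbours < 3, below threshold.
  Dee: 1 of 2 neighbours < 2, below threshold.
  Jo: 2 of 4 neighbours < 3, below threshold.
  Lee: 1 of 2 neighbours ≥ 1, adopts the app.
Round 3 — no new adoptions; cascade stops.

never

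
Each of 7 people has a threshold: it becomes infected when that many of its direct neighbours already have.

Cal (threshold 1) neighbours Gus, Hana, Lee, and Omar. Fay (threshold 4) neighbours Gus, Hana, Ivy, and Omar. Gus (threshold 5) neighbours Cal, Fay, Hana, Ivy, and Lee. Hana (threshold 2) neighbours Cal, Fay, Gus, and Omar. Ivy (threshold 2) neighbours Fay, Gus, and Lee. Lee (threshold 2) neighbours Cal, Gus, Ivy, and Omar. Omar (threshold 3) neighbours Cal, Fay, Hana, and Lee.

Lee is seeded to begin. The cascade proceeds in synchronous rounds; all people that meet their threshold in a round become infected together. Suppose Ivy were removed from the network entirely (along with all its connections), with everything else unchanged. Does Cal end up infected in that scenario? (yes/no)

yes

With Ivy removed:
Round 1 — Lee becomes infected (initial).
Round 2 — checking thresholds:
  Cal: 1 of 4 neighbours ≥ 1, becomes infected.
  Gus: 1 of 4 neighbours < 5, holds.
  Omar: 1 of 4 neighbours < 3, holds.
Round 3 — no new infections; cascade stops.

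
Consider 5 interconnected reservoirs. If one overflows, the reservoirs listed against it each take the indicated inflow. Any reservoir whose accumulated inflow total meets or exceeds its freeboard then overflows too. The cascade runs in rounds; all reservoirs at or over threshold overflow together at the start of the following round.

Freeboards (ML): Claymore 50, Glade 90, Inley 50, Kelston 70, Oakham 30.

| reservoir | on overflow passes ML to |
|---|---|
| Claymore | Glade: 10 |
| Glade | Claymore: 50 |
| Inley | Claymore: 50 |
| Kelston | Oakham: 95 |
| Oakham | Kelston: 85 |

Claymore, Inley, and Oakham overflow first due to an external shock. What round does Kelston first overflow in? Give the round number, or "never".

2

Round 1 — Claymore, Inley, Oakham overflow (initial).
  Glade: +10 → 10 < 90
  Kelston: +85 → 85 ≥ 70
Round 2 — Kelston overflows.
No further overflows.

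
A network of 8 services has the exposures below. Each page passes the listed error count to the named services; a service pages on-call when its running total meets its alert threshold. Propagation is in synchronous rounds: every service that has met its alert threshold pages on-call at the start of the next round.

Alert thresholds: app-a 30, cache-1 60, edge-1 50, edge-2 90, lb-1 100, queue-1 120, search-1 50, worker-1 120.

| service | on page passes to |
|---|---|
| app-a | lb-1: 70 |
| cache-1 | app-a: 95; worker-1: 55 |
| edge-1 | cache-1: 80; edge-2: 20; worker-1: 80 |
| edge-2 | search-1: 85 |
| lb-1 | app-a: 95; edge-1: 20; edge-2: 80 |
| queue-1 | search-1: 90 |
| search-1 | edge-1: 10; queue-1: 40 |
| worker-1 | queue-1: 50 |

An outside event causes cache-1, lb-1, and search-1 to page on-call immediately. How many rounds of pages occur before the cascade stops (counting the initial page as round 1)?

2

Round 1 — cache-1, lb-1, search-1 page on-call (initial).
  app-a: +95+95 → 190 ≥ 30
  edge-1: +20+10 → 30 < 50
  edge-2: +80 → 80 < 90
  queue-1: +40 → 40 < 120
  worker-1: +55 → 55 < 120
Round 2 — app-a pages on-call.
No further pages.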